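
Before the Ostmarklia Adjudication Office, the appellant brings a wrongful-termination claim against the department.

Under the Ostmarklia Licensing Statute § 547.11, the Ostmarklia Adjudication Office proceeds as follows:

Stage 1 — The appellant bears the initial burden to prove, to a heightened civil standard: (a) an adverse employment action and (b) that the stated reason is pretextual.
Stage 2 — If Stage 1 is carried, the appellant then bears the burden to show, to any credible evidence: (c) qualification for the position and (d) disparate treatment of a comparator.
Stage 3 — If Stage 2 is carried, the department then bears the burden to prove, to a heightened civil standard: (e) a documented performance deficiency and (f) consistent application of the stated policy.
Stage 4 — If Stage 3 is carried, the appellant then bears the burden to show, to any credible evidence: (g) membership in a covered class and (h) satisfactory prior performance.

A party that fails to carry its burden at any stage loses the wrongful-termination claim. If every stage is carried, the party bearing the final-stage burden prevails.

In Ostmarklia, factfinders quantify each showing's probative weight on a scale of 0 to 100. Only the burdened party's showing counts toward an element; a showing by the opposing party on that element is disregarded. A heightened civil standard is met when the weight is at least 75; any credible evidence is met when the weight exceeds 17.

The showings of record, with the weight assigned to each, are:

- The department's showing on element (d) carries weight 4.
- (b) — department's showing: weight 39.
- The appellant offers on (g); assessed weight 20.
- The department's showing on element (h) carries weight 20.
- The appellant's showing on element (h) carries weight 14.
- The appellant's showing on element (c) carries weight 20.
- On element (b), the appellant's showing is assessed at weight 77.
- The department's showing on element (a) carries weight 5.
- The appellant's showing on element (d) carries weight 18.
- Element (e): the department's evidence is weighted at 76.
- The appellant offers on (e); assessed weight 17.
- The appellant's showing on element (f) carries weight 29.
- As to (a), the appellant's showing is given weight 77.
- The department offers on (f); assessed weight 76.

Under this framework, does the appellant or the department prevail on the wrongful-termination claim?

department

Stage 1 (appellant, a heightened civil standard, weight is at least 75): (a) 77 (department's 5 disregarded) ≥ 75 — meets; (b) 77 (department's 39 disregarded) ≥ 75 — meets.
  All elements met. The appellant retains the burden for Stage 2.
Stage 2 (appellant, any credible evidence, weight exceeds 17): (c) 20 > 17 — meets; (d) 18 (department's 4 disregarded) > 17 — meets.
  The appellant carries Stage 2; the department now bears the burden.
Stage 3 (department, a heightened civil standard, weight is at least 75): (e) 76 (appellant's 17 disregarded) ≥ 75 — meets; (f) 76 (appellant's 29 disregarded) ≥ 75 — meets.
  Stage 3 carried; the burden shifts to the appellant.
Stage 4 (appellant, any credible evidence, weight exceeds 17): (g) 20 > 17 — meets; (h) 14 (department's 20 disregarded) ≤ 17 — fails.
  Not every element is met, so the appellant fails to carry Stage 4.
The analysis ends at Stage 4; the department prevails.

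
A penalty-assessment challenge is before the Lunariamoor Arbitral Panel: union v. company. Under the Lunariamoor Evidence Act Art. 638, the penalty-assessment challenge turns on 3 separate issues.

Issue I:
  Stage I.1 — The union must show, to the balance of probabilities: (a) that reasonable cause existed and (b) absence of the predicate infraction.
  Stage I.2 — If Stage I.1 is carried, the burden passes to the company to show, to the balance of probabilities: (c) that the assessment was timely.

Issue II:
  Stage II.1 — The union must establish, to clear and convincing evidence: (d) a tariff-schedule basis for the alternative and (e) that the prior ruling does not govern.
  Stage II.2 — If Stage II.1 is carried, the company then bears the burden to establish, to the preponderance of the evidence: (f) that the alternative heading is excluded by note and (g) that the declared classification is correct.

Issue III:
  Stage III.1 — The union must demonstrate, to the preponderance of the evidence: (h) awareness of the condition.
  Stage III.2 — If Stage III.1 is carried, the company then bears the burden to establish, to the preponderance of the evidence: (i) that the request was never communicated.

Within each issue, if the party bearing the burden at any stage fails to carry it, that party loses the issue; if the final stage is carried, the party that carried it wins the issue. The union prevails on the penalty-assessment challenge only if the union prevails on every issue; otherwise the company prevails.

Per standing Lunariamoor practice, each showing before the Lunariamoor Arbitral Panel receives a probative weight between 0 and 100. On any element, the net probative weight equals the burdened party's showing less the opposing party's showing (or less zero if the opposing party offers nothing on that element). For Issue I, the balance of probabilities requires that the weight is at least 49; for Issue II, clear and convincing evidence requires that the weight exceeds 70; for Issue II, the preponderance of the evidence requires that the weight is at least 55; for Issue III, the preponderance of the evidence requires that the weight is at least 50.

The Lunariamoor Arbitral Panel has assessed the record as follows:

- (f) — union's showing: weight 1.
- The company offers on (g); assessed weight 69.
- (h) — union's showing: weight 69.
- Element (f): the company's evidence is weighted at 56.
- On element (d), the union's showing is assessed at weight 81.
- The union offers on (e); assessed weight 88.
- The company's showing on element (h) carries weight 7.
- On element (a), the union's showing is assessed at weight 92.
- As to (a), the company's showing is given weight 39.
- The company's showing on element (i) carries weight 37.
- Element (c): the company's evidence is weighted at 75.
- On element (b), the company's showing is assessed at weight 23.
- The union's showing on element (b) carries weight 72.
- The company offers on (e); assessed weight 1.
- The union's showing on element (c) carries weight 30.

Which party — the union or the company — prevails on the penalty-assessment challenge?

company

— Issue I —
At Stage I.1 the union must meet the balance of probabilities (weight is at least 49): on (a) the weight is 92 less the opposing 39 gives net 53, ≥ 49, so (a) meets the standard; on (b) the weight is 72 less the opposing 23 gives net 49, ≥ 49, so (b) meets the standard.
  The union carries Stage I.1; the company now bears the burden.
At Stage I.2 the company must meet the balance of probabilities (weight is at least 49): on (c) the weight is 75 less the opposing 30 gives net 45, < 49, so (c) does not meet the standard.
  Not every element is met, so the company fails to carry Stage I.2.
So the union prevails on this issue.
— Issue II —
Stage II.1 (union, clear and convincing evidence, weight exceeds 70): (d) 81 > 70 — meets; (e) net 88−1=87 > 70 — meets.
  Stage II.1 carried; the burden shifts to the company.
Stage II.2 (company, the preponderance of the evidence, weight is at least 55): (f) net 56−1=55 ≥ 55 — meets; (g) 69 ≥ 55 — meets.
  The company carries the last stage.
With every stage satisfied, the company prevails on this issue.
— Issue III —
Stage III.1 — burden on union; standard: the preponderance of the evidence (weight is at least 50).
    (h): 69 − 7 = 62 ≥ 50 [met]
  Stage III.1 carried; the burden shifts to the company.
Stage III.2 — burden on company; standard: the preponderance of the evidence (weight is at least 50).
    (i): 37 < 50 [not met]
  The company does not carry Stage III.2.
The union prevails on this issue.
Per-issue: Issue I → union; Issue II → company; Issue III → union. The union must prevail on every issue; overall, the company prevails.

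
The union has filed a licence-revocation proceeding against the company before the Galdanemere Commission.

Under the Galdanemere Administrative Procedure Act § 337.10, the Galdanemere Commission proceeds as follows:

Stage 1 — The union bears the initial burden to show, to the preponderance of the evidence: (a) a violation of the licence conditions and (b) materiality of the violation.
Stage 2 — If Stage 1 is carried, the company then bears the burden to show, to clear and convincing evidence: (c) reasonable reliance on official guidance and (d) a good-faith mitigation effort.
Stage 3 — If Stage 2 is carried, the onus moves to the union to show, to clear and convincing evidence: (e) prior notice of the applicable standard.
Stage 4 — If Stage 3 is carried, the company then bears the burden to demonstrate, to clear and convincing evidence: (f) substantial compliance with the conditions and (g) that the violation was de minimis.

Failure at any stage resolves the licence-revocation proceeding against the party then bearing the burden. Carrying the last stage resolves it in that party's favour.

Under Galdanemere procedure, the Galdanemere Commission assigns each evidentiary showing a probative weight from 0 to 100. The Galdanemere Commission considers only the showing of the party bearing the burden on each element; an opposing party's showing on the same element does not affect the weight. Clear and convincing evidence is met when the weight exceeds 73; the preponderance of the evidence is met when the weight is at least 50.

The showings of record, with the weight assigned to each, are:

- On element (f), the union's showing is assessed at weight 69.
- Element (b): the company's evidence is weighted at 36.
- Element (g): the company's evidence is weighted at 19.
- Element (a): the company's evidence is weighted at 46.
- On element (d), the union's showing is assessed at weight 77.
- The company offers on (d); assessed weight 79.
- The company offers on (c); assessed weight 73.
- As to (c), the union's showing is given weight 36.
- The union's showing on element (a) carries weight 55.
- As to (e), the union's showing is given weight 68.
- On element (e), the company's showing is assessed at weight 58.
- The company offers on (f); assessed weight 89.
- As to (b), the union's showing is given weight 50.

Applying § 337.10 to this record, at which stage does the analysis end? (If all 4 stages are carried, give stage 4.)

Stage 1 (union, the preponderance of the evidence, weight is at least 50): (a) 55 (company's 46 disregarded) ≥ 50 — meets; (b) 50 (company's 36 disregarded) ≥ 50 — meets.
  Stage 1 carried; the burden shifts to the company.
Stage 2 (company, clear and convincing evidence, weight exceeds 73): (c) 73 (union's 36 disregarded) ≤ 73 — fails; (d) 79 (union's 77 disregarded) > 73 — meets.
  The company does not carry Stage 2.
So the union prevails.

stage 2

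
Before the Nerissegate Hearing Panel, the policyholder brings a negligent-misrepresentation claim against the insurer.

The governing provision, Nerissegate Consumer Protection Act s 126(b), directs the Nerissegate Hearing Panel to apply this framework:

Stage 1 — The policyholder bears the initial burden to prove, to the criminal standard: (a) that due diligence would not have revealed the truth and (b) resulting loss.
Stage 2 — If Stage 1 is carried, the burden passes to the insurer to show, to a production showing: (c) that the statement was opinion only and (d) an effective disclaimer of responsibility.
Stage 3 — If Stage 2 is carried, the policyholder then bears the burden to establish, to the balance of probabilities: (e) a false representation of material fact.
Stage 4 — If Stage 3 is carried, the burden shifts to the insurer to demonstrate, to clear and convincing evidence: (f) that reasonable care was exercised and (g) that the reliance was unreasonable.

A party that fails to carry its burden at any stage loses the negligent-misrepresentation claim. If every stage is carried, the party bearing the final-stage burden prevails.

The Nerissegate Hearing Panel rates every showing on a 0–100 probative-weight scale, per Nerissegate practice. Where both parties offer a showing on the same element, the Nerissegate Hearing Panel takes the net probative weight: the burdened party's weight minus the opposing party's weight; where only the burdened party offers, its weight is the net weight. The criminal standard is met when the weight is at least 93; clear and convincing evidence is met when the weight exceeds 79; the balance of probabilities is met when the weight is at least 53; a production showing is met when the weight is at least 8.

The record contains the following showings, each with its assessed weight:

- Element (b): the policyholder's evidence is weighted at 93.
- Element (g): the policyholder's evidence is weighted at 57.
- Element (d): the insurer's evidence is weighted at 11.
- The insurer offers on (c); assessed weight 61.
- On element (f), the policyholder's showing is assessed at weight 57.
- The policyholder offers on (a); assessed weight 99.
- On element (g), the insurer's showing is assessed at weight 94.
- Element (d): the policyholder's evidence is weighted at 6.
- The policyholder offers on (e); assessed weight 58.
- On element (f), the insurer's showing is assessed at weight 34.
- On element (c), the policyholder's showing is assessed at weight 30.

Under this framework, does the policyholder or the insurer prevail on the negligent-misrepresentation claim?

At Stage 1 the policyholder must meet the criminal standard (weight is at least 93): on (a) the weight is 99, ≥ 93, so (a) meets the standard; on (b) the weight is 93, which does reach 93, so (b) meets the standard.
  Stage 1 carried; the burden shifts to the insurer.
At Stage 2 the insurer must meet a production showing (weight is at least 8): on (c) the weight is 61 less the opposing 30 gives net 31, ≥ 8, so (c) meets the standard; on (d) the weight is 11 less the opposing 6 gives net 5, which does not reach 8, so (d) does not meet the standard.
  Not every element is met, so the insurer fails to carry Stage 2.
The policyholder prevails.

policyholder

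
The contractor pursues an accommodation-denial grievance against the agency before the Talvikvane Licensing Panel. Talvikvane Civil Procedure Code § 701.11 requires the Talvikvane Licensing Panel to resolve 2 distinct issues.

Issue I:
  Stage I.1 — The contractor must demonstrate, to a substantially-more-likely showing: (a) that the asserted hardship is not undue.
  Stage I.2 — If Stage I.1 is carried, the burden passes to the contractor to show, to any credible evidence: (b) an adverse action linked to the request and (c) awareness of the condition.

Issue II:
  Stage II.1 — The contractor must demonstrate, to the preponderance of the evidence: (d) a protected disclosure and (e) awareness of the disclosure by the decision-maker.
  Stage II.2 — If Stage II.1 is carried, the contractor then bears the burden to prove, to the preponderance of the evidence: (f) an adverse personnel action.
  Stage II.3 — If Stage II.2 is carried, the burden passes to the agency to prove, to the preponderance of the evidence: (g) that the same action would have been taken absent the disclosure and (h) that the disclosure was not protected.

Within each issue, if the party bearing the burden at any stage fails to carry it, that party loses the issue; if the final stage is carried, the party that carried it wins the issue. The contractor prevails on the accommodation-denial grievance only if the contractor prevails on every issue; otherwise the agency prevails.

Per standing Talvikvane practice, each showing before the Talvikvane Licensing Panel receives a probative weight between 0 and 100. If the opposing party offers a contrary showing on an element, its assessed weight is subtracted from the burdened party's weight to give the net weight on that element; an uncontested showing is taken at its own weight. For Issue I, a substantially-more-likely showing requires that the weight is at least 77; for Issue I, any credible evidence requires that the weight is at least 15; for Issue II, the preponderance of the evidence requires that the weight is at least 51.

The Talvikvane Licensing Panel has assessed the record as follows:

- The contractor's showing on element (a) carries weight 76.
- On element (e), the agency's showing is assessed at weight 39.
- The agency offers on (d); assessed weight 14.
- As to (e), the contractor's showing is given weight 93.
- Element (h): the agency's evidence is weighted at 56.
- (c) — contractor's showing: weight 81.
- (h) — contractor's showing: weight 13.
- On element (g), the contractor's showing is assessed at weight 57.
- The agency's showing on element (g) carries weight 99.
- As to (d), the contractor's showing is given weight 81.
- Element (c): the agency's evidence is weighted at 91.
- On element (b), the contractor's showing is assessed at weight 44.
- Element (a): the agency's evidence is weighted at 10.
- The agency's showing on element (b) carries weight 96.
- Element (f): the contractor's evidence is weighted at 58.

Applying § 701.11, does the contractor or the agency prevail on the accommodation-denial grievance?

agency

— Issue I —
Stage I.1 (contractor, a substantially-more-likely showing, weight is at least 77): (a) net 76−10=66 < 77 — fails.
  Stage I.1 not carried; the contractor fails its burden.
The analysis ends at Stage I.1; the agency prevails on this issue.
— Issue II —
Stage II.1 (contractor, the preponderance of the evidence, weight is at least 51): (d) net 81−14=67 ≥ 51 — meets; (e) net 93−39=54 ≥ 51 — meets.
  Stage II.1 carried; the burden remains with the contractor.
Stage II.2 (contractor, the preponderance of the evidence, weight is at least 51): (f) 58 ≥ 51 — meets.
  Stage II.2 is satisfied; the onus moves to the agency.
Stage II.3 (agency, the preponderance of the evidence, weight is at least 51): (g) net 99−57=42 < 51 — fails; (h) net 56−13=43 < 51 — fails.
  Stage II.3 not carried; the agency fails its burden.
So the contractor prevails on this issue.
Per-issue: Issue I → agency; Issue II → contractor. The contractor must prevail on every issue; overall, the agency prevails.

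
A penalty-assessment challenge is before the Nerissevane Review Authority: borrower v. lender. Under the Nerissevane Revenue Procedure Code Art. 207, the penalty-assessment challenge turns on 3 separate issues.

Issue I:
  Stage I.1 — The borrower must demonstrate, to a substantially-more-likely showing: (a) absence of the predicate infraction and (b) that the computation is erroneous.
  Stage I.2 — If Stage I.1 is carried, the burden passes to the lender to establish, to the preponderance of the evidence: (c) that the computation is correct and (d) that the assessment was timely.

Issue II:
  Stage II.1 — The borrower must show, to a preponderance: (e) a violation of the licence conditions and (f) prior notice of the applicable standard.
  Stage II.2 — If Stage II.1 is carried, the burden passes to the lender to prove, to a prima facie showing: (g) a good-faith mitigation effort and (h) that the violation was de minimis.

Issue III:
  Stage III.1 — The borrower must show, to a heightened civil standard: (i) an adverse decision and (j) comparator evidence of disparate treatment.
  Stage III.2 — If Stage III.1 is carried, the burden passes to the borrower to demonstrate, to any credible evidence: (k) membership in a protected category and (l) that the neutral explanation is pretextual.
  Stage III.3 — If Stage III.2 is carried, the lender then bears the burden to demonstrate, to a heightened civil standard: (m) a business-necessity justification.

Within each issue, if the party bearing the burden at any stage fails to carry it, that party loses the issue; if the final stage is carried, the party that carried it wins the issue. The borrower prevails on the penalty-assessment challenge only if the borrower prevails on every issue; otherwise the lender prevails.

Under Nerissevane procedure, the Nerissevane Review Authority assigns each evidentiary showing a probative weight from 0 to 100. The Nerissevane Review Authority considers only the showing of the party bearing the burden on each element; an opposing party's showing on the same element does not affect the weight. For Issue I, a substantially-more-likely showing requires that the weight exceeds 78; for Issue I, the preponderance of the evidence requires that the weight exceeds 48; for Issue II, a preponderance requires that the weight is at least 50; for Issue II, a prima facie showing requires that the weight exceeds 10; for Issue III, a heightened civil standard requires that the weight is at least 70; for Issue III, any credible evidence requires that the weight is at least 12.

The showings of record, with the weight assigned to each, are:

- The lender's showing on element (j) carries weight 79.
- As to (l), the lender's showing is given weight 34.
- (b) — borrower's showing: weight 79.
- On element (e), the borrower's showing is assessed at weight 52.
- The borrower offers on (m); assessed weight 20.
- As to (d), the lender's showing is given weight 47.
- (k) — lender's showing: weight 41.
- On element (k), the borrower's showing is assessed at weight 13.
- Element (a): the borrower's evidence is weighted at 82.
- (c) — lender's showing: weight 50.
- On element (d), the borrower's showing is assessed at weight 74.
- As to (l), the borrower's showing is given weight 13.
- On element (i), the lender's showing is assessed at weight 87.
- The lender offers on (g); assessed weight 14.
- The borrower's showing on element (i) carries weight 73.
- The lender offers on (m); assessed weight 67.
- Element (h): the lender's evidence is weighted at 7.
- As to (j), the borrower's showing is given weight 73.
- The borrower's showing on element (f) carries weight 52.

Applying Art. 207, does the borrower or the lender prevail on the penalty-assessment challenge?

borrower

— Issue I —
Stage I.1 — burden on borrower; standard: a substantially-more-likely showing (weight exceeds 78).
    (a): 82 > 78 [met]
    (b): 79 > 78 [met]
  The borrower carries Stage I.1; the lender now bears the burden.
Stage I.2 — burden on lender; standard: the preponderance of the evidence (weight exceeds 48).
    (c): 50 > 48 [met]
    (d): 47 (borrower's 74 disregarded) ≤ 48 [not met]
  Stage I.2 not carried; the lender fails its burden.
The analysis ends at Stage I.2; the borrower prevails on this issue.
— Issue II —
Stage II.1 (borrower, a preponderance, weight is at least 50): (e) 52 ≥ 50 — meets; (f) 52 ≥ 50 — meets.
  Stage II.1 is satisfied; the onus moves to the lender.
Stage II.2 (lender, a prima facie showing, weight exceeds 10): (g) 14 > 10 — meets; (h) 7 ≤ 10 — fails.
  The lender does not carry Stage II.2.
The analysis ends at Stage II.2; the borrower prevails on this issue.
— Issue III —
Stage III.1 (borrower, a heightened civil standard, weight is at least 70): (i) 73 (lender's 87 disregarded) ≥ 70 — meets; (j) 73 (lender's 79 disregarded) ≥ 70 — meets.
  Stage III.1 is satisfied; the borrower continues to bear the burden.
Stage III.2 (borrower, any credible evidence, weight is at least 12): (k) 13 (lender's 41 disregarded) ≥ 12 — meets; (l) 13 (lender's 34 disregarded) ≥ 12 — meets.
  Stage III.2 carried; the burden shifts to the lender.
Stage III.3 (lender, a heightened civil standard, weight is at least 70): (m) 67 (borrower's 20 disregarded) < 70 — fails.
  The lender does not carry Stage III.3.
The borrower prevails on this issue.
Per-issue: Issue I → borrower; Issue II → borrower; Issue III → borrower. The borrower must prevail on every issue; overall, the borrower prevails.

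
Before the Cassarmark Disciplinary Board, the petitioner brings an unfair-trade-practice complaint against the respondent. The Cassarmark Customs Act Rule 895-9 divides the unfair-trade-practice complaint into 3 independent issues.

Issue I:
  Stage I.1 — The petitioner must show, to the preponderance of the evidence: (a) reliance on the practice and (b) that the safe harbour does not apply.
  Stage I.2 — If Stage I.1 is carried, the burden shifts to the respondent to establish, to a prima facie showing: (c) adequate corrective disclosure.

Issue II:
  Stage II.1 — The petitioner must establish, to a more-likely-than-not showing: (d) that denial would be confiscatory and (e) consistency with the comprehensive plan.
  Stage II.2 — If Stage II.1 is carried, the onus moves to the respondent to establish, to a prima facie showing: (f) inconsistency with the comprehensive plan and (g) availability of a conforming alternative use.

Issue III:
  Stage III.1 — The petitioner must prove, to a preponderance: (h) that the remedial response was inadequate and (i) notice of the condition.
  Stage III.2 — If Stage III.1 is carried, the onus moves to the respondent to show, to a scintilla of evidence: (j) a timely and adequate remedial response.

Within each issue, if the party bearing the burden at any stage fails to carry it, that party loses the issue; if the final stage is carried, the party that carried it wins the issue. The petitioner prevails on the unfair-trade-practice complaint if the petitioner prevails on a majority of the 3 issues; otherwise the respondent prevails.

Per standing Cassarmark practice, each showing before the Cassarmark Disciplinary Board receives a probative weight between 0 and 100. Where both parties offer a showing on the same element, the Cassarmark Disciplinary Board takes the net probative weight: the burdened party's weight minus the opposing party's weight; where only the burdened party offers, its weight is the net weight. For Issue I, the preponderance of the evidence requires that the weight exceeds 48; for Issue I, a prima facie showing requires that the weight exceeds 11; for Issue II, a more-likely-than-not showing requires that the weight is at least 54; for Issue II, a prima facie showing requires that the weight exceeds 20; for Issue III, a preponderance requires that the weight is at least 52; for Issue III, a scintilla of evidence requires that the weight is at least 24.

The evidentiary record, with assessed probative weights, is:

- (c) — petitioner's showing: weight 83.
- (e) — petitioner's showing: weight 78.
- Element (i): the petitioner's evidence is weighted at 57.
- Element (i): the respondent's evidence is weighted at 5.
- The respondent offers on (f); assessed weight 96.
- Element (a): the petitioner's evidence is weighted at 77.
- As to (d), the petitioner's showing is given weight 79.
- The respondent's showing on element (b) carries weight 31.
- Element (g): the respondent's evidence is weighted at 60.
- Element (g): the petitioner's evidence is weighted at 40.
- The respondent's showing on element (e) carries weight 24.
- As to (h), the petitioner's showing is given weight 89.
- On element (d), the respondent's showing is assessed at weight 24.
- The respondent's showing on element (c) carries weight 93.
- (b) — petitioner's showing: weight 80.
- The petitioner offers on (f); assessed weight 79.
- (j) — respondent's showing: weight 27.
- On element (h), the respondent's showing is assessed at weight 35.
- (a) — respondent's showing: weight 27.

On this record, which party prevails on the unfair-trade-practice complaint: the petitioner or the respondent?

petitioner

— Issue I —
Stage I.1 (petitioner, the preponderance of the evidence, weight exceeds 48): (a) net 77−27=50 > 48 — meets; (b) net 80−31=49 > 48 — meets.
  The petitioner carries Stage I.1; the respondent now bears the burden.
Stage I.2 (respondent, a prima facie showing, weight exceeds 11): (c) net 93−83=10 ≤ 11 — fails.
  The respondent does not carry Stage I.2.
The analysis ends at Stage I.2; the petitioner prevails on this issue.
— Issue II —
At Stage II.1 the petitioner must meet a more-likely-than-not showing (weight is at least 54): on (d) the weight is 79 less the opposing 24 gives net 55, ≥ 54, so (d) meets the standard; on (e) the weight is 78 less the opposing 24 gives net 54, ≥ 54, so (e) meets the standard.
  All elements met. The burden passes to the respondent.
At Stage II.2 the respondent must meet a prima facie showing (weight exceeds 20): on (f) the weight is 96 less the opposing 79 gives net 17, which does not exceed 20, so (f) does not meet the standard; on (g) the weight is 60 less the opposing 40 gives net 20, which does not exceed 20, so (g) does not meet the standard.
  Stage II.2 not carried; the respondent fails its burden.
So the petitioner prevails on this issue.
— Issue III —
At Stage III.1 the petitioner must meet a preponderance (weight is at least 52): on (h) the weight is 89 less the opposing 35 gives net 54, which does reach 52, so (h) meets the standard; on (i) the weight is 57 less the opposing 5 gives net 52, ≥ 52, so (i) meets the standard.
  The petitioner carries Stage III.1; the respondent now bears the burden.
At Stage III.2 the respondent must meet a scintilla of evidence (weight is at least 24): on (j) the weight is 27, ≥ 24, so (j) meets the standard.
  The respondent carries the last stage.
With every stage satisfied, the respondent prevails on this issue.
Per-issue: Issue I → petitioner; Issue II → petitioner; Issue III → respondent. The petitioner must prevail on a majority of issues; overall, the petitioner prevails.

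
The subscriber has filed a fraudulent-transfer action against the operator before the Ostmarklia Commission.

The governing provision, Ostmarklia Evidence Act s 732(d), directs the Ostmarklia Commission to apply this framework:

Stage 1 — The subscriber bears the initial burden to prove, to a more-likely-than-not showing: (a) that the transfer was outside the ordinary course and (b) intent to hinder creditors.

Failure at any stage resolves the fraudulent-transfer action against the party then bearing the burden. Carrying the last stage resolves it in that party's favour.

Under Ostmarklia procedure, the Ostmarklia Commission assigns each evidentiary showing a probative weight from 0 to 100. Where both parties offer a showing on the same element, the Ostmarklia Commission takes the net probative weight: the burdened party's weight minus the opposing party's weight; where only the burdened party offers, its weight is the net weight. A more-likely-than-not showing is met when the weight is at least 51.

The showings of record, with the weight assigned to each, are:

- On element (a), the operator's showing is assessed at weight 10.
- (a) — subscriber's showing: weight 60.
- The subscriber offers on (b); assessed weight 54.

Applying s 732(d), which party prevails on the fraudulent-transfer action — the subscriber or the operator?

operator

Stage 1 (subscriber, a more-likely-than-not showing, weight is at least 51): (a) net 60−10=50 < 51 — fails; (b) 54 ≥ 51 — meets.
  The subscriber does not carry Stage 1.
The operator prevails.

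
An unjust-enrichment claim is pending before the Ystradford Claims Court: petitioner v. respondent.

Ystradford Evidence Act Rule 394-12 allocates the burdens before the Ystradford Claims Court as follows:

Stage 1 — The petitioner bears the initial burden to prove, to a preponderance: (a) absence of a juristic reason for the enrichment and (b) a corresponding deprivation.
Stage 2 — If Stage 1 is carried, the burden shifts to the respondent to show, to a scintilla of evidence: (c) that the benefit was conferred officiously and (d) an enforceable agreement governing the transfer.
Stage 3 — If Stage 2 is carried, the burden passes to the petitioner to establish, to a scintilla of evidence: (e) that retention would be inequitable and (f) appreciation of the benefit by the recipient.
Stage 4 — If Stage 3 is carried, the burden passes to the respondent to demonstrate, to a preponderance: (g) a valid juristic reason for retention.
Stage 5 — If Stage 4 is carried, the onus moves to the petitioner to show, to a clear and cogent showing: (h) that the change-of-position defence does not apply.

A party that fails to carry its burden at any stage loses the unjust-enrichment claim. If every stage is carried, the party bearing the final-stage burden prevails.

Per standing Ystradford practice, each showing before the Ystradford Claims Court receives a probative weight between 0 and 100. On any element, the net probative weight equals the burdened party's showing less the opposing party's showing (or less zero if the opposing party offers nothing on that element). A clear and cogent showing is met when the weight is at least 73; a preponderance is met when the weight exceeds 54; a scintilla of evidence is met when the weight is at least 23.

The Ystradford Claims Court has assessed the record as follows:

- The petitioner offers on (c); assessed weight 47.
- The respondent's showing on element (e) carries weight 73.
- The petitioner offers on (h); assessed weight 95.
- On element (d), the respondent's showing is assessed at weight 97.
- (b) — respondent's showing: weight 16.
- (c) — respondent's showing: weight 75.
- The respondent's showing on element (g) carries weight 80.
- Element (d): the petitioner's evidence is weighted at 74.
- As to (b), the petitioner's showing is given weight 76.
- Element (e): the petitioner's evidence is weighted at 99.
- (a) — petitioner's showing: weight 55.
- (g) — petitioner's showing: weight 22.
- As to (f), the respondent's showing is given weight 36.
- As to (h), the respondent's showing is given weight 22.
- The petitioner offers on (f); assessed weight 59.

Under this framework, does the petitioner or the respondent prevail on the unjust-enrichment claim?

Stage 1 — burden on petitioner; standard: a preponderance (weight exceeds 54).
    (a): 55 > 54 [met]
    (b): 76 − 16 = 60 > 54 [met]
  Stage 1 carried; the burden shifts to the respondent.
Stage 2 — burden on respondent; standard: a scintilla of evidence (weight is at least 23).
    (c): 75 − 47 = 28 ≥ 23 [met]
    (d): 97 − 74 = 23 ≥ 23 [met]
  Stage 2 carried; the burden shifts to the petitioner.
Stage 3 — burden on petitioner; standard: a scintilla of evidence (weight is at least 23).
    (e): 99 − 73 = 26 ≥ 23 [met]
    (f): 59 − 36 = 23 ≥ 23 [met]
  Stage 3 carried; the burden shifts to the respondent.
Stage 4 — burden on respondent; standard: a preponderance (weight exceeds 54).
    (g): 80 − 22 = 58 > 54 [met]
  The respondent carries Stage 4; the petitioner now bears the burden.
Stage 5 — burden on petitioner; standard: a clear and cogent showing (weight is at least 73).
    (h): 95 − 22 = 73 ≥ 73 [met]
  All elements met at the final stage.
With every stage satisfied, the petitioner prevails.

petitioner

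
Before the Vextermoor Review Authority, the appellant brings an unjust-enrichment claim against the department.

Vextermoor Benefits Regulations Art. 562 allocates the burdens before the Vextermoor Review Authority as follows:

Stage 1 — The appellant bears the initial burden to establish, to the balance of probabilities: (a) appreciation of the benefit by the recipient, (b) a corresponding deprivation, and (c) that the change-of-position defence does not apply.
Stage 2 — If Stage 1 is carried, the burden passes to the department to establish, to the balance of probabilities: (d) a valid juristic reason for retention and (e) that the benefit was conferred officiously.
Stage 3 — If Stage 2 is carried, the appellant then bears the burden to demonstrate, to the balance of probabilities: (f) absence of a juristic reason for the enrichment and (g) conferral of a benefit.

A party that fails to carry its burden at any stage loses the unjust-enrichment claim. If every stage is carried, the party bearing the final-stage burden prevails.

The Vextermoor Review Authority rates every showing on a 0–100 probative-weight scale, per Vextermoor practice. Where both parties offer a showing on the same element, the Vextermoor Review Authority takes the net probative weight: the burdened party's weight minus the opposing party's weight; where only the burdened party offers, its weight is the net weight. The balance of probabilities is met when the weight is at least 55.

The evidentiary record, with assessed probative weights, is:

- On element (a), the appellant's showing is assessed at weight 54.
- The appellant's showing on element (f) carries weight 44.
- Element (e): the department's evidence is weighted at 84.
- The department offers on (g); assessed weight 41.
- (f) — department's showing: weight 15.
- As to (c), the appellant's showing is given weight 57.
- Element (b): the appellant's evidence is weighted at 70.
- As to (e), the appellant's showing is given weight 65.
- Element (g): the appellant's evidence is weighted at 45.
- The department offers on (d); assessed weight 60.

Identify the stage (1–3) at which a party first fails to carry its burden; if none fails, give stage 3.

stage 1

Stage 1 (appellant, the balance of probabilities, weight is at least 55): (a) 54 < 55 — fails; (b) 70 ≥ 55 — meets; (c) 57 ≥ 55 — meets.
  Not every element is met, so the appellant fails to carry Stage 1.
So the department prevails.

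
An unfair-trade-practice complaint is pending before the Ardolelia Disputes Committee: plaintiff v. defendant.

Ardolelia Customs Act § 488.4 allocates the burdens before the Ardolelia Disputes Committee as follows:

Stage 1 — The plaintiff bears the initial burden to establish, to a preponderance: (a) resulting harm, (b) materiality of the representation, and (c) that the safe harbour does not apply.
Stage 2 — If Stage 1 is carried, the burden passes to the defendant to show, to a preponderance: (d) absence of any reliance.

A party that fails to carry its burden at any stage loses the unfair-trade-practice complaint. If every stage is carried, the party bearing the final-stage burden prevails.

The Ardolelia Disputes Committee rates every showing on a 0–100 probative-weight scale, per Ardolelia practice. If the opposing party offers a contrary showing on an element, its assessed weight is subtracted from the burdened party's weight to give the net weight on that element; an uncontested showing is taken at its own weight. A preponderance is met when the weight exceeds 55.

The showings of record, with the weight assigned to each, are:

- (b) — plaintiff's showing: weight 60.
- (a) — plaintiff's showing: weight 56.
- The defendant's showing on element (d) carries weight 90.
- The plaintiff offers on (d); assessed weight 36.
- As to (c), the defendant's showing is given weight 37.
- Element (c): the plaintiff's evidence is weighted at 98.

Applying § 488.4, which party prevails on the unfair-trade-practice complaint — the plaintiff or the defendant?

plaintiff

Stage 1 — burden on plaintiff; standard: a preponderance (weight exceeds 55).
    (a): 56 > 55 [met]
    (b): 60 > 55 [met]
    (c): 98 − 37 = 61 > 55 [met]
  Stage 1 is satisfied; the onus moves to the defendant.
Stage 2 — burden on defendant; standard: a preponderance (weight exceeds 55).
    (d): 90 − 36 = 54 ≤ 55 [not met]
  Not every element is met, so the defendant fails to carry Stage 2.
The plaintiff prevails.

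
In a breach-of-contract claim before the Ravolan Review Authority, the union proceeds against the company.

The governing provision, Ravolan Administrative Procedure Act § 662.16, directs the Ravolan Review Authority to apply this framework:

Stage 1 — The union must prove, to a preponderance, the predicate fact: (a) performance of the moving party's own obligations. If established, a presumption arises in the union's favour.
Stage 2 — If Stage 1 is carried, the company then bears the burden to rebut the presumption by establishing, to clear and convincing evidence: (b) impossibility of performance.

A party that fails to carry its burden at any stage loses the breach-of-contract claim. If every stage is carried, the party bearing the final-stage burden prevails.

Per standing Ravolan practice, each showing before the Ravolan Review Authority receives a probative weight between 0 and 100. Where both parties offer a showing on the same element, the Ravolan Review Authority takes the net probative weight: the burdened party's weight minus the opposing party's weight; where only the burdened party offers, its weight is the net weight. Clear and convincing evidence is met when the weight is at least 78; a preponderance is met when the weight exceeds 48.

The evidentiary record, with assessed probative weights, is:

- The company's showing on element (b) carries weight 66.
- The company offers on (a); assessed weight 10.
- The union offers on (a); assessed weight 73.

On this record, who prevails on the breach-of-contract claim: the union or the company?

At Stage 1 the union must meet a preponderance (weight exceeds 48): on (a) the weight is 73 less the opposing 10 gives net 63, > 48, so (a) meets the standard.
  Stage 1 carried; the burden shifts to the company.
At Stage 2 the company must meet clear and convincing evidence (weight is at least 78): on (b) the weight is 66, which does not reach 78, so (b) does not meet the standard.
  Not every element is met, so the company fails to carry Stage 2.
The analysis ends at Stage 2; the union prevails.

union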